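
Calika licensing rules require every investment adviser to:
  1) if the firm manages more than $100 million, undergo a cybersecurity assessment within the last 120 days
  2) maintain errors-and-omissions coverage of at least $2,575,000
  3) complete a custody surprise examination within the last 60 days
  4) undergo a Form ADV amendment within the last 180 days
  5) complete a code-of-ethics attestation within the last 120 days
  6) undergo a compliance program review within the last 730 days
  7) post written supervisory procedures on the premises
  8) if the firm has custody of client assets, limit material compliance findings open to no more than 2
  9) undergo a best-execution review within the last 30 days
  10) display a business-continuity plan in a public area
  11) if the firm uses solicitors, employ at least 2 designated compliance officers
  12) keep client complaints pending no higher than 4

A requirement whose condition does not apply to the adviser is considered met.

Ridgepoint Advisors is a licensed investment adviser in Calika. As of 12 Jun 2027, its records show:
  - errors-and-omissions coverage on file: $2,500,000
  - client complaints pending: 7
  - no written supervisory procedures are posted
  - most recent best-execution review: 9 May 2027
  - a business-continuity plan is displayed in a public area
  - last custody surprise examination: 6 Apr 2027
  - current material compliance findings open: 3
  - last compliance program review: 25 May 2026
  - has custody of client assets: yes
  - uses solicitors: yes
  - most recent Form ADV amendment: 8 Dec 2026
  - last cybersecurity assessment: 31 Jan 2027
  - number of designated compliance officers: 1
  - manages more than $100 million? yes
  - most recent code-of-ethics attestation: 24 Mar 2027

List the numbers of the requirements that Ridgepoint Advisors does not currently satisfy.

1. condition 'manages more than $100 million' holds; cybersecurity assessment 132 days ago vs limit 120 → not met
2. errors-and-omissions coverage $2,500,000 < $2,575,000 → not met
3. custody surprise examination 67 days ago vs limit 60 → not met
4. Form ADV amendment 186 days ago vs limit 180 → not met
5. code-of-ethics attestation 80 days ago vs limit 120 → met
6. compliance program review 383 days ago vs limit 730 → met
7. written supervisory procedures absent → not met
8. condition 'has custody of client assets' holds; material compliance findings open 3 > 2 → not met
9. best-execution review 34 days ago vs limit 30 → not met
10. business-continuity plan present → met
11. condition 'uses solicitors' holds; designated compliance officers 1 < 2 → not met
12. client complaints pending 7 > 4 → not met
Not met: 1, 2, 3, 4, 7, 8, 9, 11, 12

1, 2, 3, 4, 7, 8, 9, 11, 12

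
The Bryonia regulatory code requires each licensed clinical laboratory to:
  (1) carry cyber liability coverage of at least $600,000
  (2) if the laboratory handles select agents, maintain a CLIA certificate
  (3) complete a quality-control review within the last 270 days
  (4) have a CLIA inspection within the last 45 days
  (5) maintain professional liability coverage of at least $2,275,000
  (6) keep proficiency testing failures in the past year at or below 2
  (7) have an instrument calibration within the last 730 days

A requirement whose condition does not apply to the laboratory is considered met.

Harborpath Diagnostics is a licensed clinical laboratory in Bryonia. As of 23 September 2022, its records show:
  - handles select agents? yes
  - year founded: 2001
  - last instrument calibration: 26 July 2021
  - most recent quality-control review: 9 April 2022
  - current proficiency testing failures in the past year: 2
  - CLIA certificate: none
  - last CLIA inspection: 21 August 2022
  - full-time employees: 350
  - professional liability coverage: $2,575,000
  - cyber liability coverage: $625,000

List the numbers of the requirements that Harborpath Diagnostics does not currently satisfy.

1. cyber liability coverage $625,000 ≥ $600,000 → met
2. condition 'handles select agents' holds; CLIA certificate absent → not met
3. quality-control review 167 days ago vs limit 270 → met
4. CLIA inspection 33 days ago vs limit 45 → met
5. professional liability coverage $2,575,000 ≥ $2,275,000 → met
6. proficiency testing failures in the past year 2 ≤ 2 → met
7. instrument calibration 424 days ago vs limit 730 → met
Not met: 2

2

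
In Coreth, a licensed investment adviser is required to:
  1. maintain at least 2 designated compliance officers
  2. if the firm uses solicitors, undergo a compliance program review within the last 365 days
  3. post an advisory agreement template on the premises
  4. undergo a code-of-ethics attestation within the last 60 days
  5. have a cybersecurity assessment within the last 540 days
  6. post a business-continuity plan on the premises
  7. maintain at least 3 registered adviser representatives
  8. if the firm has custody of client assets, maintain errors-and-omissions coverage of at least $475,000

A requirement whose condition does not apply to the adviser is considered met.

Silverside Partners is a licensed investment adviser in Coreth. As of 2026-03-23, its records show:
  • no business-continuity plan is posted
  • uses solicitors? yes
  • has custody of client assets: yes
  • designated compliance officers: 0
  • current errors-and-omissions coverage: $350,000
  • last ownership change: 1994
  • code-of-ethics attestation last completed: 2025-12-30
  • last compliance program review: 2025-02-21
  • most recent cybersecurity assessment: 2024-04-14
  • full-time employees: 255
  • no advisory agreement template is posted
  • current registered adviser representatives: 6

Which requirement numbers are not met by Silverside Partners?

1, 2, 3, 4, 5, 6, 8

1. designated compliance officers 0 < 2 → not met
2. condition 'uses solicitors' holds; compliance program review 395 days ago vs limit 365 → not met
3. advisory agreement template absent → not met
4. code-of-ethics attestation 83 days ago vs limit 60 → not met
5. cybersecurity assessment 708 days ago vs limit 540 → not met
6. business-continuity plan absent → not met
7. registered adviser representatives 6 ≥ 3 → met
8. condition 'has custody of client assets' holds; errors-and-omissions coverage $350,000 < $475,000 → not met
Not met: 1, 2, 3, 4, 5, 6, 8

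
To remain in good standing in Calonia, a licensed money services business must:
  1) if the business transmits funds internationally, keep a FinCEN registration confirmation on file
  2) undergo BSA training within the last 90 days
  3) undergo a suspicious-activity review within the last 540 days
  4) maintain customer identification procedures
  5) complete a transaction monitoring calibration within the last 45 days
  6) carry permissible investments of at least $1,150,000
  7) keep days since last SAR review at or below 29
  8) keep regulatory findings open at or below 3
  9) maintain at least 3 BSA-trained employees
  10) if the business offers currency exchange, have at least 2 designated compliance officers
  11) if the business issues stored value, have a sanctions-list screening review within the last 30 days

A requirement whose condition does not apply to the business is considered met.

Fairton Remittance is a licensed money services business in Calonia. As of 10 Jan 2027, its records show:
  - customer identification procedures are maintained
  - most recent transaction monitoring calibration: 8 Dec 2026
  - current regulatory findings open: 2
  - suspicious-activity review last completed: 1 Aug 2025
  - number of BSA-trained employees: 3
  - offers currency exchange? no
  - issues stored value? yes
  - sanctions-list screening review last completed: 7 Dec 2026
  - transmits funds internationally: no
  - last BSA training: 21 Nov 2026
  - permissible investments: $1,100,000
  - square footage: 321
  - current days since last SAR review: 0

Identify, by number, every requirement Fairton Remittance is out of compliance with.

6, 11

1. condition 'transmits funds internationally' does not hold → requirement n/a → met
2. BSA training 50 days ago vs limit 90 → met
3. suspicious-activity review 527 days ago vs limit 540 → met
4. customer identification procedures present → met
5. transaction monitoring calibration 33 days ago vs limit 45 → met
6. permissible investments $1,100,000 < $1,150,000 → not met
7. days since last SAR review 0 ≤ 29 → met
8. regulatory findings open 2 ≤ 3 → met
9. BSA-trained employees 3 ≥ 3 → met
10. condition 'offers currency exchange' does not hold → requirement n/a → met
11. condition 'issues stored value' holds; sanctions-list screening review 34 days ago vs limit 30 → not met
Not met: 6, 11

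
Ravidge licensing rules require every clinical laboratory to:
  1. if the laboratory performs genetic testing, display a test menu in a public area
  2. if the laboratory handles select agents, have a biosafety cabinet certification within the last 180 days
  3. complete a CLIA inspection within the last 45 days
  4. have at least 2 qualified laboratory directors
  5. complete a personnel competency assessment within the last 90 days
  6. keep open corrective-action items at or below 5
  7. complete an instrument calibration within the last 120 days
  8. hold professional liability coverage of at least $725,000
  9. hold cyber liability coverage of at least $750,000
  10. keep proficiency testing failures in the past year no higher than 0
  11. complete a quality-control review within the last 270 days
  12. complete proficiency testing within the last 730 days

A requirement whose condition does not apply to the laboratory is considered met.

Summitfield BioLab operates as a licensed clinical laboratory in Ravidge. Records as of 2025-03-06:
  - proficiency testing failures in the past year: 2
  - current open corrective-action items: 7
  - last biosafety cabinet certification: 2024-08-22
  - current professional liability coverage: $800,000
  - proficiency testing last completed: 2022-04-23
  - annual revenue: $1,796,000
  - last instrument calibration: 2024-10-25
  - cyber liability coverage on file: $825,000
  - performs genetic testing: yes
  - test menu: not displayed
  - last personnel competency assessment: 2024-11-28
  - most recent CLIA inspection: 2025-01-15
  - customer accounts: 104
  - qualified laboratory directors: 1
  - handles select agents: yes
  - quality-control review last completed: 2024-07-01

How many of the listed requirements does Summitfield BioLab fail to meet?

9

1. condition 'performs genetic testing' holds; test menu absent → not met
2. condition 'handles select agents' holds; biosafety cabinet certification 196 days ago vs limit 180 → not met
3. CLIA inspection 50 days ago vs limit 45 → not met
4. qualified laboratory directors 1 < 2 → not met
5. personnel competency assessment 98 days ago vs limit 90 → not met
6. open corrective-action items 7 > 5 → not met
7. instrument calibration 132 days ago vs limit 120 → not met
8. professional liability coverage $800,000 ≥ $725,000 → met
9. cyber liability coverage $825,000 ≥ $750,000 → met
10. proficiency testing failures in the past year 2 > 0 → not met
11. quality-control review 248 days ago vs limit 270 → met
12. proficiency testing 1048 days ago vs limit 730 → not met
Not met: 9 of 12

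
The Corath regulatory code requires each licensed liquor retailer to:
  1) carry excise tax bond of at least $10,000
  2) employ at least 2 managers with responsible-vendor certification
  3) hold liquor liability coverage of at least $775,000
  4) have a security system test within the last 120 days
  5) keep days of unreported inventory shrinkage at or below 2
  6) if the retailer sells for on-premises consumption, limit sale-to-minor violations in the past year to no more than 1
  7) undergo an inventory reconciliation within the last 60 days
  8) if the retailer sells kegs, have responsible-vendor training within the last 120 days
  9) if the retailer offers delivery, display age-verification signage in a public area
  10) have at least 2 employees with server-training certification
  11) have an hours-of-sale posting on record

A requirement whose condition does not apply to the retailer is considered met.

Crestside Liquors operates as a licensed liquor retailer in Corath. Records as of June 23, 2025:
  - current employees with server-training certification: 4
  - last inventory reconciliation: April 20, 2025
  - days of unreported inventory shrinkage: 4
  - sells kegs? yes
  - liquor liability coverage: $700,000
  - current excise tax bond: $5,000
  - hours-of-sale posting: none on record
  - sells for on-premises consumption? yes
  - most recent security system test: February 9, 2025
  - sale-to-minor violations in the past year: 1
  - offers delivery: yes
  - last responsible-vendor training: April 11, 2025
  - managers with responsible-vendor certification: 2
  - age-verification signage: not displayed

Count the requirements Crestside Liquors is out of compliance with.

1. excise tax bond $5,000 < $10,000 → not met
2. managers with responsible-vendor certification 2 ≥ 2 → met
3. liquor liability coverage $700,000 < $775,000 → not met
4. security system test 134 days ago vs limit 120 → not met
5. days of unreported inventory shrinkage 4 > 2 → not met
6. condition 'sells for on-premises consumption' holds; sale-to-minor violations in the past year 1 ≤ 1 → met
7. inventory reconciliation 64 days ago vs limit 60 → not met
8. condition 'sells kegs' holds; responsible-vendor training 73 days ago vs limit 120 → met
9. condition 'offers delivery' holds; age-verification signage absent → not met
10. employees with server-training certification 4 ≥ 2 → met
11. hours-of-sale posting absent → not met
Not met: 7 of 11

7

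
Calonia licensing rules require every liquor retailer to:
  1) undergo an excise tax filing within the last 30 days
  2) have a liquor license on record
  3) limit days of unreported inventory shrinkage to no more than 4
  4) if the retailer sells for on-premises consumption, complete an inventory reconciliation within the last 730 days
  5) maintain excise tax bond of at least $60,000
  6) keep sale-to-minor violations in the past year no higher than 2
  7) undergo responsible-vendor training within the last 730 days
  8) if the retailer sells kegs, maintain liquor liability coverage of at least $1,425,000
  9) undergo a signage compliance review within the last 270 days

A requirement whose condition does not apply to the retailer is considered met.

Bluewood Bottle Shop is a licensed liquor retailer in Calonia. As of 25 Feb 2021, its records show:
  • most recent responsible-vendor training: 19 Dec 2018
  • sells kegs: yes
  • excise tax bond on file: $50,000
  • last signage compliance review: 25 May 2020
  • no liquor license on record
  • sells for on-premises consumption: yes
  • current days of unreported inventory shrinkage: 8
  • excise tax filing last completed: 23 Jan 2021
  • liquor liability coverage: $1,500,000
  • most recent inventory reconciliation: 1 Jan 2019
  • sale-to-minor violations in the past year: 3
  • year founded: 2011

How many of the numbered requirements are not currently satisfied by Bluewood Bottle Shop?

1. excise tax filing 33 days ago vs limit 30 → not met
2. liquor license absent → not met
3. days of unreported inventory shrinkage 8 > 4 → not met
4. condition 'sells for on-premises consumption' holds; inventory reconciliation 786 days ago vs limit 730 → not met
5. excise tax bond $50,000 < $60,000 → not met
6. sale-to-minor violations in the past year 3 > 2 → not met
7. responsible-vendor training 799 days ago vs limit 730 → not met
8. condition 'sells kegs' holds; liquor liability coverage $1,500,000 ≥ $1,425,000 → met
9. signage compliance review 276 days ago vs limit 270 → not met
Not met: 8 of 9

8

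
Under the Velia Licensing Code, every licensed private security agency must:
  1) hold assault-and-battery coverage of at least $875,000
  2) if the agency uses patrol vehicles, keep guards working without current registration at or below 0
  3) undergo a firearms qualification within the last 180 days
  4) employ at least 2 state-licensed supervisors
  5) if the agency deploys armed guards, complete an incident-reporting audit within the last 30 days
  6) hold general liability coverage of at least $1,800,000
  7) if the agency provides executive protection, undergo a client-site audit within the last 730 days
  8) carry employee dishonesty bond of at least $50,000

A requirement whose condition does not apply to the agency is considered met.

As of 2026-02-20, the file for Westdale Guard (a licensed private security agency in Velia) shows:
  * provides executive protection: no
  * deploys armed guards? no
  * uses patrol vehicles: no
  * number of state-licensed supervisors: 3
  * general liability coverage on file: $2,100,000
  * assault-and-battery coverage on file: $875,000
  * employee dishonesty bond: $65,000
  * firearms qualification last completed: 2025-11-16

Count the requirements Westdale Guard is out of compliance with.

1. assault-and-battery coverage $875,000 ≥ $875,000 → met
2. condition 'uses patrol vehicles' does not hold → requirement n/a → met
3. firearms qualification 96 days ago vs limit 180 → met
4. state-licensed supervisors 3 ≥ 2 → met
5. condition 'deploys armed guards' does not hold → requirement n/a → met
6. general liability coverage $2,100,000 ≥ $1,800,000 → met
7. condition 'provides executive protection' does not hold → requirement n/a → met
8. employee dishonesty bond $65,000 ≥ $50,000 → met
Not met: 0 of 8

0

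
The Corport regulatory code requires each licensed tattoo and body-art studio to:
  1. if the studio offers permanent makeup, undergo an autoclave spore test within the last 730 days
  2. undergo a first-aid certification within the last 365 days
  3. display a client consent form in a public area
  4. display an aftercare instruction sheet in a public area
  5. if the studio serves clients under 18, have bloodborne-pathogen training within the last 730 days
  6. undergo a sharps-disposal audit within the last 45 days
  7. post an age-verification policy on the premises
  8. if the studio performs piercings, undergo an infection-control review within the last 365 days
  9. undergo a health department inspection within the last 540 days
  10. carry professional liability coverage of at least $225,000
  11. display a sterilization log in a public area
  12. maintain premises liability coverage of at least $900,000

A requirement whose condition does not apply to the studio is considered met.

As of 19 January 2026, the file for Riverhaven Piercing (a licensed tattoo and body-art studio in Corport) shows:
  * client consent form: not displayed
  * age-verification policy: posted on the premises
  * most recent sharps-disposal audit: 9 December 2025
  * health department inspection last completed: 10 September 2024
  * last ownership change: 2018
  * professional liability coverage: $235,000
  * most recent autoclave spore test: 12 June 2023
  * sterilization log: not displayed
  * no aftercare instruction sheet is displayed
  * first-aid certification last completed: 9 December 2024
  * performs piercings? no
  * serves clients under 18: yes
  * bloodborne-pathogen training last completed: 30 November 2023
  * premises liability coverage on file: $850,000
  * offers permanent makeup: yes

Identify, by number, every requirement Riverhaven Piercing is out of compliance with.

1, 2, 3, 4, 5, 11, 12

1. condition 'offers permanent makeup' holds; autoclave spore test 952 days ago vs limit 730 → not met
2. first-aid certification 406 days ago vs limit 365 → not met
3. client consent form absent → not met
4. aftercare instruction sheet absent → not met
5. condition 'serves clients under 18' holds; bloodborne-pathogen training 781 days ago vs limit 730 → not met
6. sharps-disposal audit 41 days ago vs limit 45 → met
7. age-verification policy present → met
8. condition 'performs piercings' does not hold → requirement n/a → met
9. health department inspection 496 days ago vs limit 540 → met
10. professional liability coverage $235,000 ≥ $225,000 → met
11. sterilization log absent → not met
12. premises liability coverage $850,000 < $900,000 → not met
Not met: 1, 2, 3, 4, 5, 11, 12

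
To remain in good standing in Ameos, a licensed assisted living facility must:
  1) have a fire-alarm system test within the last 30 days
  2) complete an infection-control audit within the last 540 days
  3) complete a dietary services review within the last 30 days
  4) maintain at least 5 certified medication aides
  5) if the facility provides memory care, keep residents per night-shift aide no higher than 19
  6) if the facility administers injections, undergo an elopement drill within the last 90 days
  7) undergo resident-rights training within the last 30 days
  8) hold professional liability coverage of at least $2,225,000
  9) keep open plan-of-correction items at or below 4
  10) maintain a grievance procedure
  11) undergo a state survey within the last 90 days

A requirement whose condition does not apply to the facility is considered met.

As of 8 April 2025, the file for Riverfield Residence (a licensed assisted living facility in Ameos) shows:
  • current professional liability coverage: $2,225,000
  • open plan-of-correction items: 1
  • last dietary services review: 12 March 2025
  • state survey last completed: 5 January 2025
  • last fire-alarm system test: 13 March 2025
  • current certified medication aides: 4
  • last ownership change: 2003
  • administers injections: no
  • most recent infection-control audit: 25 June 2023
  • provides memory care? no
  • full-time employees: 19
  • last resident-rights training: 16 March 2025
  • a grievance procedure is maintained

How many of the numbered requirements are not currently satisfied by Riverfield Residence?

1. fire-alarm system test 26 days ago vs limit 30 → met
2. infection-control audit 653 days ago vs limit 540 → not met
3. dietary services review 27 days ago vs limit 30 → met
4. certified medication aides 4 < 5 → not met
5. condition 'provides memory care' does not hold → requirement n/a → met
6. condition 'administers injections' does not hold → requirement n/a → met
7. resident-rights training 23 days ago vs limit 30 → met
8. professional liability coverage $2,225,000 ≥ $2,225,000 → met
9. open plan-of-correction items 1 ≤ 4 → met
10. grievance procedure present → met
11. state survey 93 days ago vs limit 90 → not met
Not met: 3 of 11

3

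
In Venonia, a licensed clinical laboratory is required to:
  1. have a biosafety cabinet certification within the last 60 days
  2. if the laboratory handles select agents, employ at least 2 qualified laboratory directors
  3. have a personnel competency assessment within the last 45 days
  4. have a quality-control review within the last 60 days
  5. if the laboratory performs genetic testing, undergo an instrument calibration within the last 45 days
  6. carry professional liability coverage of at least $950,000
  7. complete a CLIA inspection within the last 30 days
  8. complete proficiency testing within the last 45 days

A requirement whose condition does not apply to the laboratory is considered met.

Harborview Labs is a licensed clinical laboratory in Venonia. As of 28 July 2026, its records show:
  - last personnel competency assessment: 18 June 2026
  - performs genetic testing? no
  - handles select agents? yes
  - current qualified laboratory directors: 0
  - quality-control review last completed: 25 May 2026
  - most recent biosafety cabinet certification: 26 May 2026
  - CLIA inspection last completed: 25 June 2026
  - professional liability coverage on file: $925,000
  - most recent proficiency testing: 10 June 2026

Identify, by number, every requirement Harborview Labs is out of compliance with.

1. biosafety cabinet certification 63 days ago vs limit 60 → not met
2. condition 'handles select agents' holds; qualified laboratory directors 0 < 2 → not met
3. personnel competency assessment 40 days ago vs limit 45 → met
4. quality-control review 64 days ago vs limit 60 → not met
5. condition 'performs genetic testing' does not hold → requirement n/a → met
6. professional liability coverage $925,000 < $950,000 → not met
7. CLIA inspection 33 days ago vs limit 30 → not met
8. proficiency testing 48 days ago vs limit 45 → not met
Not met: 1, 2, 4, 6, 7, 8

1, 2, 4, 6, 7, 8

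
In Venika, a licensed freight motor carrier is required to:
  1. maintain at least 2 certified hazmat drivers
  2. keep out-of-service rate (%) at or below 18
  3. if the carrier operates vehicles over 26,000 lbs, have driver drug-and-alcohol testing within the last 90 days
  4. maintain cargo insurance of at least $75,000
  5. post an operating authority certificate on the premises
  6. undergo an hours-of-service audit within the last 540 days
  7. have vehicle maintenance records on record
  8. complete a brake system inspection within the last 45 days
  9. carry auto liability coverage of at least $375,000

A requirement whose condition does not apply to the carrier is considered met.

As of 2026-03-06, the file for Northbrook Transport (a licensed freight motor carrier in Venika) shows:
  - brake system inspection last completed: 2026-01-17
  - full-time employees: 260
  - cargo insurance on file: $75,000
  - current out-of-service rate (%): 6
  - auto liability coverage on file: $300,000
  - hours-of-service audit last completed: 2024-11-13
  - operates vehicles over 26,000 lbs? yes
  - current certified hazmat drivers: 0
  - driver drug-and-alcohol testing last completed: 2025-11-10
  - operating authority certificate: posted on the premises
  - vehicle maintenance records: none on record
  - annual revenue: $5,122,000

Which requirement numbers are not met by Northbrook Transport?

1. certified hazmat drivers 0 < 2 → not met
2. out-of-service rate (%) 6 ≤ 18 → met
3. condition 'operates vehicles over 26,000 lbs' holds; driver drug-and-alcohol testing 116 days ago vs limit 90 → not met
4. cargo insurance $75,000 ≥ $75,000 → met
5. operating authority certificate present → met
6. hours-of-service audit 478 days ago vs limit 540 → met
7. vehicle maintenance records absent → not met
8. brake system inspection 48 days ago vs limit 45 → not met
9. auto liability coverage $300,000 < $375,000 → not met
Not met: 1, 3, 7, 8, 9

1, 3, 7, 8, 9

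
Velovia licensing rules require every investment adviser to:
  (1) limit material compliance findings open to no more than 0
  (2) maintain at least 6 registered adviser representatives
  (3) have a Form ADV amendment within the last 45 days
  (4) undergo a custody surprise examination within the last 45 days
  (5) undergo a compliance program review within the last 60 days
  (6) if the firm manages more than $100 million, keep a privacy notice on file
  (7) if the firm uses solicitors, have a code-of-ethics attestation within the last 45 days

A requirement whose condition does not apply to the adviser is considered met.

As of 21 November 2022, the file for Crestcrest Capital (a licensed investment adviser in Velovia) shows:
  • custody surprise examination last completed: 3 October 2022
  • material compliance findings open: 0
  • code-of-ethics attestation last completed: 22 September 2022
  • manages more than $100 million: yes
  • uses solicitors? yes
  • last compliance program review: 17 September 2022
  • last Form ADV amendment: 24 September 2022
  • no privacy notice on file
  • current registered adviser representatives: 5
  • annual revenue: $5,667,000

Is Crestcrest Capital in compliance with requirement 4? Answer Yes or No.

No

4. custody surprise examination 49 days ago vs limit 45 → not met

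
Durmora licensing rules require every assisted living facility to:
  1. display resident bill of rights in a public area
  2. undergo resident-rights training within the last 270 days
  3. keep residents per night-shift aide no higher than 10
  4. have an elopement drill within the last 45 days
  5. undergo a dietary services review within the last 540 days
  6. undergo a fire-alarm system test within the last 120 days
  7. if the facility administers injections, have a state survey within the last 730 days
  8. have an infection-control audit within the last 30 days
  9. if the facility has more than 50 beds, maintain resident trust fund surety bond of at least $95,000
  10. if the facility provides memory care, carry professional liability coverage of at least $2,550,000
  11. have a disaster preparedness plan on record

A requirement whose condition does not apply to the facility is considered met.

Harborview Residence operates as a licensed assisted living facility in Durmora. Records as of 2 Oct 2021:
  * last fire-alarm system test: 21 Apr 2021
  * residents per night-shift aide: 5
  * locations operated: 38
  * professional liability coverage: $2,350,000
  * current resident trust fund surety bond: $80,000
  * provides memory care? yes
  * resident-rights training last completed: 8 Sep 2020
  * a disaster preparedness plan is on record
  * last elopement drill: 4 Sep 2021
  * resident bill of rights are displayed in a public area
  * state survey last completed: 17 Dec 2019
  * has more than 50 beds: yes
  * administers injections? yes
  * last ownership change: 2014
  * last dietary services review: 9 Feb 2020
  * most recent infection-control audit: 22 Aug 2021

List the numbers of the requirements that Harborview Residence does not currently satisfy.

1. resident bill of rights present → met
2. resident-rights training 389 days ago vs limit 270 → not met
3. residents per night-shift aide 5 ≤ 10 → met
4. elopement drill 28 days ago vs limit 45 → met
5. dietary services review 601 days ago vs limit 540 → not met
6. fire-alarm system test 164 days ago vs limit 120 → not met
7. condition 'administers injections' holds; state survey 655 days ago vs limit 730 → met
8. infection-control audit 41 days ago vs limit 30 → not met
9. condition 'has more than 50 beds' holds; resident trust fund surety bond $80,000 < $95,000 → not met
10. condition 'provides memory care' holds; professional liability coverage $2,350,000 < $2,550,000 → not met
11. disaster preparedness plan present → met
Not met: 2, 5, 6, 8, 9, 10

2, 5, 6, 8, 9, 10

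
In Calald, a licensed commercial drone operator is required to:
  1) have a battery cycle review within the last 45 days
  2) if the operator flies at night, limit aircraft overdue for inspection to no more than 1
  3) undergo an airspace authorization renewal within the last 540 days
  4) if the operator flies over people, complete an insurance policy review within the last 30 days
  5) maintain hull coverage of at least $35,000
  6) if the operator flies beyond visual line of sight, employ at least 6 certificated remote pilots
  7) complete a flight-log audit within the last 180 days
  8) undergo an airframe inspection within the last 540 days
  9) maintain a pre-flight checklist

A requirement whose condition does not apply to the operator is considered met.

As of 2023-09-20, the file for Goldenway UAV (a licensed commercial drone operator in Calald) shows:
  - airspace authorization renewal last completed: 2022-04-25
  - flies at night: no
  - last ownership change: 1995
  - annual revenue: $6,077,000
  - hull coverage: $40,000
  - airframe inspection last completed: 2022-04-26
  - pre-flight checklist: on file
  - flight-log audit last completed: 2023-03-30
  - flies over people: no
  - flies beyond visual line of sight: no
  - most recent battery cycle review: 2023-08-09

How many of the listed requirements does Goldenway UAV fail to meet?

1. battery cycle review 42 days ago vs limit 45 → met
2. condition 'flies at night' does not hold → requirement n/a → met
3. airspace authorization renewal 513 days ago vs limit 540 → met
4. condition 'flies over people' does not hold → requirement n/a → met
5. hull coverage $40,000 ≥ $35,000 → met
6. condition 'flies beyond visual line of sight' does not hold → requirement n/a → met
7. flight-log audit 174 days ago vs limit 180 → met
8. airframe inspection 512 days ago vs limit 540 → met
9. pre-flight checklist present → met
Not met: 0 of 9

0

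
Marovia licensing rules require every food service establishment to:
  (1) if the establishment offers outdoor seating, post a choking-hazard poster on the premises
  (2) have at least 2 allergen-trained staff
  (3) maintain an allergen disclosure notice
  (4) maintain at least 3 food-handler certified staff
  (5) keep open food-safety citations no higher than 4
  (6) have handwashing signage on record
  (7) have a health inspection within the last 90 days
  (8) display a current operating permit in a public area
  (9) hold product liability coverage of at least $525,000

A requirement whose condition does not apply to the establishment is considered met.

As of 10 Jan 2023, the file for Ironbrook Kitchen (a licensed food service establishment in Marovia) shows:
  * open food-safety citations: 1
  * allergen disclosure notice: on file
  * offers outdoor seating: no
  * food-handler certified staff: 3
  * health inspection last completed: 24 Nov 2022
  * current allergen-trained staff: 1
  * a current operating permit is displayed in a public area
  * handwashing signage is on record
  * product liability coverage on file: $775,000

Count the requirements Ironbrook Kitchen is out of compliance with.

1. condition 'offers outdoor seating' does not hold → requirement n/a → met
2. allergen-trained staff 1 < 2 → not met
3. allergen disclosure notice present → met
4. food-handler certified staff 3 ≥ 3 → met
5. open food-safety citations 1 ≤ 4 → met
6. handwashing signage present → met
7. health inspection 47 days ago vs limit 90 → met
8. current operating permit present → met
9. product liability coverage $775,000 ≥ $525,000 → met
Not met: 1 of 9

1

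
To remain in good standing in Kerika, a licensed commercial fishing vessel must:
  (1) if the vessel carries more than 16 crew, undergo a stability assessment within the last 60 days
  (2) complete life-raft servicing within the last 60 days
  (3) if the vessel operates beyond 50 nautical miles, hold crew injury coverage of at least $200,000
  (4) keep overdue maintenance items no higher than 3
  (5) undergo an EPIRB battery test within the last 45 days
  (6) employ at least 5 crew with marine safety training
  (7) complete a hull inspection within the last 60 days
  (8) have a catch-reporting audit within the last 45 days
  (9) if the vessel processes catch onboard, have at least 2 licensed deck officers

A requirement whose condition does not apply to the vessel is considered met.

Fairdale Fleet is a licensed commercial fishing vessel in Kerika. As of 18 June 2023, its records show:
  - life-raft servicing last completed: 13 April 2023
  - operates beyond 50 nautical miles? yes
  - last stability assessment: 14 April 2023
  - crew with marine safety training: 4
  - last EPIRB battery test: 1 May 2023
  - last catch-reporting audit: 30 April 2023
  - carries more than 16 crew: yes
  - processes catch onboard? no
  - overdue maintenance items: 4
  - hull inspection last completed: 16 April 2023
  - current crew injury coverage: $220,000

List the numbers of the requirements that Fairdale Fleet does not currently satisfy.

1. condition 'carries more than 16 crew' holds; stability assessment 65 days ago vs limit 60 → not met
2. life-raft servicing 66 days ago vs limit 60 → not met
3. condition 'operates beyond 50 nautical miles' holds; crew injury coverage $220,000 ≥ $200,000 → met
4. overdue maintenance items 4 > 3 → not met
5. EPIRB battery test 48 days ago vs limit 45 → not met
6. crew with marine safety training 4 < 5 → not met
7. hull inspection 63 days ago vs limit 60 → not met
8. catch-reporting audit 49 days ago vs limit 45 → not met
9. condition 'processes catch onboard' does not hold → requirement n/a → met
Not met: 1, 2, 4, 5, 6, 7, 8

1, 2, 4, 5, 6, 7, 8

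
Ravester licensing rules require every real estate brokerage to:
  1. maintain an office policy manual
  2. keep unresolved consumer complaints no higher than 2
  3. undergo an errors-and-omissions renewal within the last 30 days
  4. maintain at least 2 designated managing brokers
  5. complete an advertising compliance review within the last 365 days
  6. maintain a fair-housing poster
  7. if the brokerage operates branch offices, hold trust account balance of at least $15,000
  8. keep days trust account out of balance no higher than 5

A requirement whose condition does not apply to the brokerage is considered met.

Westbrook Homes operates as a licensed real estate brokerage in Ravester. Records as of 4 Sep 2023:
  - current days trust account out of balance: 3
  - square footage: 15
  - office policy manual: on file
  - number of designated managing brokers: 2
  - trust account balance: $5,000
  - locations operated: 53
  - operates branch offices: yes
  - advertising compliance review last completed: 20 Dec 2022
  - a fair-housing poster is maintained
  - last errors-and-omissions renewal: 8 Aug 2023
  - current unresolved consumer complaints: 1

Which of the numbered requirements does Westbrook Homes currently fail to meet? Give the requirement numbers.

1. office policy manual present → met
2. unresolved consumer complaints 1 ≤ 2 → met
3. errors-and-omissions renewal 27 days ago vs limit 30 → met
4. designated managing brokers 2 ≥ 2 → met
5. advertising compliance review 258 days ago vs limit 365 → met
6. fair-housing poster present → met
7. condition 'operates branch offices' holds; trust account balance $5,000 < $15,000 → not met
8. days trust account out of balance 3 ≤ 5 → met
Not met: 7

7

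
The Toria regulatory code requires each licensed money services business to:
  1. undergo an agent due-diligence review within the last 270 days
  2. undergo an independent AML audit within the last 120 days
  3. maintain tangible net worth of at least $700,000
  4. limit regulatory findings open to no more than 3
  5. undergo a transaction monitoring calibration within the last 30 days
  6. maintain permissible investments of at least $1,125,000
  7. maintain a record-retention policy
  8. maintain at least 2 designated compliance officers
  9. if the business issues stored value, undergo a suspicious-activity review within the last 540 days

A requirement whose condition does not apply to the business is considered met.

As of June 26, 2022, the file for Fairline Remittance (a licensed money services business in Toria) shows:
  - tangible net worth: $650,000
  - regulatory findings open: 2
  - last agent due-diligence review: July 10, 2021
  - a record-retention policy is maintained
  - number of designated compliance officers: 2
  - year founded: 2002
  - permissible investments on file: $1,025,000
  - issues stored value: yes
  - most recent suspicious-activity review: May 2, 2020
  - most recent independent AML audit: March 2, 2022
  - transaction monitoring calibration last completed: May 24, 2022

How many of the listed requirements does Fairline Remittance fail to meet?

5

1. agent due-diligence review 351 days ago vs limit 270 → not met
2. independent AML audit 116 days ago vs limit 120 → met
3. tangible net worth $650,000 < $700,000 → not met
4. regulatory findings open 2 ≤ 3 → met
5. transaction monitoring calibration 33 days ago vs limit 30 → not met
6. permissible investments $1,025,000 < $1,125,000 → not met
7. record-retention policy present → met
8. designated compliance officers 2 ≥ 2 → met
9. condition 'issues stored value' holds; suspicious-activity review 785 days ago vs limit 540 → not met
Not met: 5 of 9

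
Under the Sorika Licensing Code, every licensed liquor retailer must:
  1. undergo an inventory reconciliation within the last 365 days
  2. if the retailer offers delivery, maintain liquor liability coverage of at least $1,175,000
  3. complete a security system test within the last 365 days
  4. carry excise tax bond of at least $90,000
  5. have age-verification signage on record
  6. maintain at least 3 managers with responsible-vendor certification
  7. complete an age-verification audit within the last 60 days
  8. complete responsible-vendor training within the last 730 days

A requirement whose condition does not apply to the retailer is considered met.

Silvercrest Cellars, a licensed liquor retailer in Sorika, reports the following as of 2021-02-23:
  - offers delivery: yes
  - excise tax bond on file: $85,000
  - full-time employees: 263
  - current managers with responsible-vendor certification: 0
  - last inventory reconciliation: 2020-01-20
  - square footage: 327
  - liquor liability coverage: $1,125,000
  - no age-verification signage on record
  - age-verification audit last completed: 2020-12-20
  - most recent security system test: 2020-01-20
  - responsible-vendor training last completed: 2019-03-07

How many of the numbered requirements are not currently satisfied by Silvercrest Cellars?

7

1. inventory reconciliation 400 days ago vs limit 365 → not met
2. condition 'offers delivery' holds; liquor liability coverage $1,125,000 < $1,175,000 → not met
3. security system test 400 days ago vs limit 365 → not met
4. excise tax bond $85,000 < $90,000 → not met
5. age-verification signage absent → not met
6. managers with responsible-vendor certification 0 < 3 → not met
7. age-verification audit 65 days ago vs limit 60 → not met
8. responsible-vendor training 719 days ago vs limit 730 → met
Not met: 7 of 8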